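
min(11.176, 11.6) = 11.176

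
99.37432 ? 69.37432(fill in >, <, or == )>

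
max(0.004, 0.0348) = 0.0348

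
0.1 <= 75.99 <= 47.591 False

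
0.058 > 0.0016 True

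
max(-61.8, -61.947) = -61.8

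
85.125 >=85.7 False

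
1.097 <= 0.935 False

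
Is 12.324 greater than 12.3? Yes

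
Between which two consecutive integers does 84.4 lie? 84 and 85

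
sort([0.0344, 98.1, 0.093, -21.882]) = [-21.882, 0.0344, 0.093, 98.1]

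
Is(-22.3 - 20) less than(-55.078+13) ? Yes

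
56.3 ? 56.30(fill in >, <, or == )==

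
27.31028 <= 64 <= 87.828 True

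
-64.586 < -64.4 True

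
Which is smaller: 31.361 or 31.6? 31.361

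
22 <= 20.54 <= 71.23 False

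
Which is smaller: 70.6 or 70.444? 70.444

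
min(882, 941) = 882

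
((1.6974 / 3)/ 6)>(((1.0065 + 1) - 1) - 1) True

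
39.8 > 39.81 False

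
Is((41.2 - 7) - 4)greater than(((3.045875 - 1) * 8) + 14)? No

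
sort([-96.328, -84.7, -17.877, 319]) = [-96.328, -84.7, -17.877, 319]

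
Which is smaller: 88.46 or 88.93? 88.46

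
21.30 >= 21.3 True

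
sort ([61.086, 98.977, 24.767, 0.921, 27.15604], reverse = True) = [98.977, 61.086, 27.15604, 24.767, 0.921]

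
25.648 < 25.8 True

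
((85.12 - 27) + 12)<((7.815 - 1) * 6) False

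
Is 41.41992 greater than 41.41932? Yes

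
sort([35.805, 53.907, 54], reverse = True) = [54, 53.907, 35.805]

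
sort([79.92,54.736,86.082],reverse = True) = [86.082,79.92,54.736]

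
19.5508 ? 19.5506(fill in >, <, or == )>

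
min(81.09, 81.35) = 81.09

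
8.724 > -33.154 True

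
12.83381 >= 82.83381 False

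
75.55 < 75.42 False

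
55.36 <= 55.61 True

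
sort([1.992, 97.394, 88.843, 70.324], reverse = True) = [97.394, 88.843, 70.324, 1.992]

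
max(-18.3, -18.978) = -18.3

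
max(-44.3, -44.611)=-44.3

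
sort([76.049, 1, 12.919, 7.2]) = [1, 7.2, 12.919, 76.049]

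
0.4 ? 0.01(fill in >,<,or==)>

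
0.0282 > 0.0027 True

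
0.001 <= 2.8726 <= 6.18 True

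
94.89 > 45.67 True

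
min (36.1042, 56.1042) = 36.1042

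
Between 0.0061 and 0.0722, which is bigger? 0.0722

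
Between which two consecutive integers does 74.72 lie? 74 and 75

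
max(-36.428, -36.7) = -36.428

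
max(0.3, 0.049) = 0.3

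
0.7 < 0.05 False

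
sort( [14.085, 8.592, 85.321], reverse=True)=[85.321, 14.085, 8.592]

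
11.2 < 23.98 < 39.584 True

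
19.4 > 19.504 False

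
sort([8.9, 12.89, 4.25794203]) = [4.25794203, 8.9, 12.89]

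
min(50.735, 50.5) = 50.5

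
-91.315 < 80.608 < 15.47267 False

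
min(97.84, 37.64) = 37.64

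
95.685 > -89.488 True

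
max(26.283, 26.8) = 26.8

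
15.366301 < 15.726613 True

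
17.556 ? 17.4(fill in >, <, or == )>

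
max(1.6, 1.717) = 1.717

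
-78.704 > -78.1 False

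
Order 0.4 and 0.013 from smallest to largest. 0.013, 0.4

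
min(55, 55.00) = 55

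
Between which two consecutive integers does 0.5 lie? 0 and 1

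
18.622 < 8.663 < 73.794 False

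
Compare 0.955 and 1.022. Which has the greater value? 1.022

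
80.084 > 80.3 False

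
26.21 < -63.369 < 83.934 False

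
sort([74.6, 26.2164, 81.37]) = [26.2164, 74.6, 81.37]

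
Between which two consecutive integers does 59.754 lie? 59 and 60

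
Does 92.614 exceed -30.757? Yes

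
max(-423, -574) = -423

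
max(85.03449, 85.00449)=85.03449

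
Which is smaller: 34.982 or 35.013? 34.982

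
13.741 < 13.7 False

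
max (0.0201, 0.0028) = 0.0201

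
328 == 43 False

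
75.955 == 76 False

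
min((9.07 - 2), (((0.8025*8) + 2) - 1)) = 7.07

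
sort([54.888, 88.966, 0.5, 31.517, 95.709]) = [0.5, 31.517, 54.888, 88.966, 95.709]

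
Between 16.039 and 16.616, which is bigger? 16.616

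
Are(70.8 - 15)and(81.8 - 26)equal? Yes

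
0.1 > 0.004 True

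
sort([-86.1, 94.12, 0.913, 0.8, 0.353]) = [-86.1, 0.353, 0.8, 0.913, 94.12]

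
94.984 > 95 False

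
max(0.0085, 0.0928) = 0.0928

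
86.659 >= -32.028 True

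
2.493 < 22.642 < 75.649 True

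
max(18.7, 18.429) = 18.7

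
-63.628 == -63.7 False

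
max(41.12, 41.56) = 41.56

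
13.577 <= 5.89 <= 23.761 False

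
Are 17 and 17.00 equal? Yes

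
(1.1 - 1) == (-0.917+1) False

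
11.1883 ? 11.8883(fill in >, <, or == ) <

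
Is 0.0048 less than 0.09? Yes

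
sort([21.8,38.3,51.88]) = [21.8,38.3,51.88]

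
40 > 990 False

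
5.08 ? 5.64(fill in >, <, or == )<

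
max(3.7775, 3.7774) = 3.7775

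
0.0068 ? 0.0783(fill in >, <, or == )<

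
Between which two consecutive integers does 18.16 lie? 18 and 19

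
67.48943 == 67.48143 False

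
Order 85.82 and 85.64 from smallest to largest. 85.64, 85.82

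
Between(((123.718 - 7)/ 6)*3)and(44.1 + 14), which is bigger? (((123.718 - 7)/ 6)*3)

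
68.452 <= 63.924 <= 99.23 False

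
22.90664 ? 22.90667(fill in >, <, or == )<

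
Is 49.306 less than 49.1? No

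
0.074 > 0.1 False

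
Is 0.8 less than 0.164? No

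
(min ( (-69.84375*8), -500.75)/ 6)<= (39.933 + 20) True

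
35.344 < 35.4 True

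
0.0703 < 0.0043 False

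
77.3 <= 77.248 False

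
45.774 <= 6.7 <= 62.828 False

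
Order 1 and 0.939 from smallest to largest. 0.939, 1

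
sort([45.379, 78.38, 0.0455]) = [0.0455, 45.379, 78.38]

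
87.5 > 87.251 True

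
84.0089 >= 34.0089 True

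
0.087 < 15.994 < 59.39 True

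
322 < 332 True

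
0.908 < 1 True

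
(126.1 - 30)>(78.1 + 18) False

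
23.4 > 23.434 False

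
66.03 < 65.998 False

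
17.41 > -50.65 True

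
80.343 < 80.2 False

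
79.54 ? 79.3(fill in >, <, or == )>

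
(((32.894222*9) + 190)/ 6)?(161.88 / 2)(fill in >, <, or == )>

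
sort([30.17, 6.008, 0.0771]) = [0.0771, 6.008, 30.17]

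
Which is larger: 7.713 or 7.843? 7.843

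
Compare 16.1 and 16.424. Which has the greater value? 16.424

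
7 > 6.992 True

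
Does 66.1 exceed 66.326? No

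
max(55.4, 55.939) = 55.939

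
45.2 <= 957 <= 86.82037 False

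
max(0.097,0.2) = 0.2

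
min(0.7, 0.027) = 0.027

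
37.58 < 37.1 False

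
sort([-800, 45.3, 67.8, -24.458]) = [-800, -24.458, 45.3, 67.8]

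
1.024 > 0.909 True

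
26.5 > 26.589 False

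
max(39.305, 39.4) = 39.4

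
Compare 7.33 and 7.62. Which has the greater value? 7.62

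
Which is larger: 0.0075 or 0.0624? 0.0624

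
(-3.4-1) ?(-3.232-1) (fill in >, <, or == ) <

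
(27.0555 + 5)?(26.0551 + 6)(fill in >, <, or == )>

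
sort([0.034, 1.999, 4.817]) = [0.034, 1.999, 4.817]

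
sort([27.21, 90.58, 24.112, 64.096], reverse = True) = [90.58, 64.096, 27.21, 24.112]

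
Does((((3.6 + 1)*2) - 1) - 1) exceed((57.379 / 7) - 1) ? Yes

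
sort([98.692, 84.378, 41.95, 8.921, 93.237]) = [8.921, 41.95, 84.378, 93.237, 98.692]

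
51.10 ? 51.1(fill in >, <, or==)==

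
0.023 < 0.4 True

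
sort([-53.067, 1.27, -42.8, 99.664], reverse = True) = [99.664, 1.27, -42.8, -53.067]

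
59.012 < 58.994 False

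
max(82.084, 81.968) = 82.084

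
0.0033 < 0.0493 True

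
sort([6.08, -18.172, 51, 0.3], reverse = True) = [51, 6.08, 0.3, -18.172]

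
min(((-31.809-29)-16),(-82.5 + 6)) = -76.809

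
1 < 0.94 False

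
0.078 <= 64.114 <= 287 True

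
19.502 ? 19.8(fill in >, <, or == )<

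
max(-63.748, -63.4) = -63.4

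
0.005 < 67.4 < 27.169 False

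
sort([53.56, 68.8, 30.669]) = [30.669, 53.56, 68.8]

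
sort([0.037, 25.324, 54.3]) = [0.037, 25.324, 54.3]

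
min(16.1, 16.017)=16.017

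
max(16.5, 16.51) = 16.51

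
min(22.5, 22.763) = 22.5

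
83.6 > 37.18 True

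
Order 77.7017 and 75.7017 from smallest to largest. 75.7017,77.7017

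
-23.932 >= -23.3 False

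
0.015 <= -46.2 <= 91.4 False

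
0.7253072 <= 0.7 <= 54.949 False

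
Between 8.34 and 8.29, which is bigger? 8.34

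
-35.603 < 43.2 True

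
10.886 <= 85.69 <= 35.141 False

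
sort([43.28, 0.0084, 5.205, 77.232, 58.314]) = [0.0084, 5.205, 43.28, 58.314, 77.232]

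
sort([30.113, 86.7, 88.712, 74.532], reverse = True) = [88.712, 86.7, 74.532, 30.113]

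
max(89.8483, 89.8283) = 89.8483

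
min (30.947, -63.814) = -63.814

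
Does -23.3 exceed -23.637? Yes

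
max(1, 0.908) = 1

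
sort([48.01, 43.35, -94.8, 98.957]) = [-94.8, 43.35, 48.01, 98.957]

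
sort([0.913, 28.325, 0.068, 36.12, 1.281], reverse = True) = [36.12, 28.325, 1.281, 0.913, 0.068]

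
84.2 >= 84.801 False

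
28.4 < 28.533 True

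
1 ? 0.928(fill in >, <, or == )>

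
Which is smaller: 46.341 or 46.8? 46.341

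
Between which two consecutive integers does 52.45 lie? 52 and 53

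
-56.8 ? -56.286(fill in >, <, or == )<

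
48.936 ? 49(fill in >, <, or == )<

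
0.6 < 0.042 False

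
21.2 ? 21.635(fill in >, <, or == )<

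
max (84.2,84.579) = 84.579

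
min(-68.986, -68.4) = -68.986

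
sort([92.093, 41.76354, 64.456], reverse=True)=[92.093, 64.456, 41.76354]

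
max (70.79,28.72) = 70.79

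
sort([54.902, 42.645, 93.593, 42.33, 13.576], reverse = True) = [93.593, 54.902, 42.645, 42.33, 13.576]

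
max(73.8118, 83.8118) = 83.8118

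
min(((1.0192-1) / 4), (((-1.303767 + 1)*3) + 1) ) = 0.0048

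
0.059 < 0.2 True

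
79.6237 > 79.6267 False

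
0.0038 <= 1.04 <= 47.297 True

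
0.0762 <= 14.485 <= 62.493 True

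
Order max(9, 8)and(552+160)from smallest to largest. max(9, 8), (552+160)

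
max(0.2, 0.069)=0.2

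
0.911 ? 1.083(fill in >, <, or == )<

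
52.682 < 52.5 False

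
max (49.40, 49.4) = 49.4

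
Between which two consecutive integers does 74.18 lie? 74 and 75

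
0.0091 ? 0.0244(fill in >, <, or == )<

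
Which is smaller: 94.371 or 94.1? 94.1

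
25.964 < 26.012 True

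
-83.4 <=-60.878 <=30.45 True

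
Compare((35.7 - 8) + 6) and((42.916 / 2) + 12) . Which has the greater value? ((35.7 - 8) + 6)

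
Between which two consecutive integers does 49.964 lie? 49 and 50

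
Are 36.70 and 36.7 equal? Yes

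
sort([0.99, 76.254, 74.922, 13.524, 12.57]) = [0.99, 12.57, 13.524, 74.922, 76.254]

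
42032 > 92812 False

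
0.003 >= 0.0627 False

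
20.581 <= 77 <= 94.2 True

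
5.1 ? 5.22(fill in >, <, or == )<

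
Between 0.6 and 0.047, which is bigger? 0.6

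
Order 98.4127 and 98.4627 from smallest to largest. 98.4127, 98.4627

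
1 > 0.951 True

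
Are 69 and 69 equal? Yes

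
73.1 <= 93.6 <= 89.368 False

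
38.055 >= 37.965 True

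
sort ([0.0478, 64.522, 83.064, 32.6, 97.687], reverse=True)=[97.687, 83.064, 64.522, 32.6, 0.0478]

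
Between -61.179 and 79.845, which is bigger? 79.845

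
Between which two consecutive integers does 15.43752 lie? 15 and 16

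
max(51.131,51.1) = 51.131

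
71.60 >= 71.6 True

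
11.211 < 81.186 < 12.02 False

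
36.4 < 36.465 True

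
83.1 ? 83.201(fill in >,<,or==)<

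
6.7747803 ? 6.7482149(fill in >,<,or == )>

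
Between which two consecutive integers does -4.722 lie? -5 and -4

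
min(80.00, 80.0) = 80.00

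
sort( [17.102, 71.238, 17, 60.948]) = [17, 17.102, 60.948, 71.238]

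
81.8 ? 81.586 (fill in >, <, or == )>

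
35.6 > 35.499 True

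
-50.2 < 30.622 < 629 True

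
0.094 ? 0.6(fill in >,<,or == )<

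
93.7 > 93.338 True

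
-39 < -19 True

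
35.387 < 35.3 False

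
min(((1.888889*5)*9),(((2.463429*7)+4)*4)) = 84.976012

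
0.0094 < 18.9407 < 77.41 True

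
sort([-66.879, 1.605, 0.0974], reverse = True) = [1.605, 0.0974, -66.879]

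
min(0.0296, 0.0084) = 0.0084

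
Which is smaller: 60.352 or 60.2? 60.2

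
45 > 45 False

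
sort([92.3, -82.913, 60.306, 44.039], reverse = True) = [92.3, 60.306, 44.039, -82.913]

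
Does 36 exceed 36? No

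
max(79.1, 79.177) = 79.177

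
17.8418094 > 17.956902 False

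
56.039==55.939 False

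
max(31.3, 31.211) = 31.3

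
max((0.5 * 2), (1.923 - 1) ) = 1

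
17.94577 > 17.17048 True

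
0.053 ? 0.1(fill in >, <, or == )<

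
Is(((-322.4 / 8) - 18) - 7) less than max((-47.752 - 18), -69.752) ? No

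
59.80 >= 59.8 True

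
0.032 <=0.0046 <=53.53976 False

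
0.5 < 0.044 False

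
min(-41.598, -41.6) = -41.6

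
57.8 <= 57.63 False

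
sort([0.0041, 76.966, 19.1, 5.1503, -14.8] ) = [-14.8, 0.0041, 5.1503, 19.1, 76.966]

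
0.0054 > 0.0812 False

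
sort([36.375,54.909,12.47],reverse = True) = [54.909,36.375,12.47]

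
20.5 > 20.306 True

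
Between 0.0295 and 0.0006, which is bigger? 0.0295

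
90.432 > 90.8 False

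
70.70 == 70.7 True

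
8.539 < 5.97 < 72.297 False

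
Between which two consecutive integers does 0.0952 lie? 0 and 1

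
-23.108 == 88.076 False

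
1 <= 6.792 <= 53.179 True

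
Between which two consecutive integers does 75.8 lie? 75 and 76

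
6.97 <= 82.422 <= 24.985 False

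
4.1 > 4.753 False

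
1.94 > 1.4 True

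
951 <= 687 False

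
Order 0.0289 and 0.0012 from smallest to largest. 0.0012,0.0289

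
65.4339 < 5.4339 False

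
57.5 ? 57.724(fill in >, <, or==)<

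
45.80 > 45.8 False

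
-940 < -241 True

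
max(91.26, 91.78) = 91.78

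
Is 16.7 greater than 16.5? Yes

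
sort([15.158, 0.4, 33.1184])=[0.4, 15.158, 33.1184]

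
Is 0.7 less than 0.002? No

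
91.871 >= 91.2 True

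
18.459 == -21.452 False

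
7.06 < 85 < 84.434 False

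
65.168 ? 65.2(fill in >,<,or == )<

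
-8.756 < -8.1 True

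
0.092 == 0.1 False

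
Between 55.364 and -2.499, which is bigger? 55.364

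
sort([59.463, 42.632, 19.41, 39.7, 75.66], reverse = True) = [75.66, 59.463, 42.632, 39.7, 19.41]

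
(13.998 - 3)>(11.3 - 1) True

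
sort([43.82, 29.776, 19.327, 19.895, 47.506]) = [19.327, 19.895, 29.776, 43.82, 47.506]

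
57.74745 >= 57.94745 False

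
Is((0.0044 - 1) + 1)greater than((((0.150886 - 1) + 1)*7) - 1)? No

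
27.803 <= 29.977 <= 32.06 True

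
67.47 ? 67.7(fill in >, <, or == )<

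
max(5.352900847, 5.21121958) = 5.352900847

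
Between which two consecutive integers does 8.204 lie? 8 and 9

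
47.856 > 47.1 True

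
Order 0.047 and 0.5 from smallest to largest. 0.047, 0.5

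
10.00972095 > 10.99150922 False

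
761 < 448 False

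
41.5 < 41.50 False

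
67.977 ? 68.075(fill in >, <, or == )<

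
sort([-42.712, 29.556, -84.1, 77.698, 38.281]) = [-84.1, -42.712, 29.556, 38.281, 77.698]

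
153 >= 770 False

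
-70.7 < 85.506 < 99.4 True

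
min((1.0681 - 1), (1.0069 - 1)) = 0.0069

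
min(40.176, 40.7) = 40.176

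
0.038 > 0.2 False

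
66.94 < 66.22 False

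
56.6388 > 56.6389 False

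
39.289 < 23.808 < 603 False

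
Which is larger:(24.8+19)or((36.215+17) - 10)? (24.8+19)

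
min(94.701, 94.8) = 94.701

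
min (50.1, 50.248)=50.1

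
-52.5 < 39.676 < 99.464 True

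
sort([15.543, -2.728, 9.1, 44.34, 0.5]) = [-2.728, 0.5, 9.1, 15.543, 44.34]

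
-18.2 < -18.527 False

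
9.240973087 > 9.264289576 False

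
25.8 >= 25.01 True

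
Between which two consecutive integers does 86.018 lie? 86 and 87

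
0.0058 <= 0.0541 True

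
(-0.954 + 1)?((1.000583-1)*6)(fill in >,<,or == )>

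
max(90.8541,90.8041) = 90.8541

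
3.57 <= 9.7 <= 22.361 True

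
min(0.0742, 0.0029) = 0.0029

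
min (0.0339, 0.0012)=0.0012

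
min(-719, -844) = -844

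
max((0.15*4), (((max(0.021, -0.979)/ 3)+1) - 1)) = 0.6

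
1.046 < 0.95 False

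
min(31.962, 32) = 31.962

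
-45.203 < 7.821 True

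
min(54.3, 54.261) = 54.261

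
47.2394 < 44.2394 False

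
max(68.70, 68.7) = 68.7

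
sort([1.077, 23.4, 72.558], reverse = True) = [72.558, 23.4, 1.077]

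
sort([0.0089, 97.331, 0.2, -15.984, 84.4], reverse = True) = [97.331, 84.4, 0.2, 0.0089, -15.984]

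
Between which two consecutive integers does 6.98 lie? 6 and 7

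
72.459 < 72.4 False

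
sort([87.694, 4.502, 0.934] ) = [0.934, 4.502, 87.694]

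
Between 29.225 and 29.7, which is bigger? 29.7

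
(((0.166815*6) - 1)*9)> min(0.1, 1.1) False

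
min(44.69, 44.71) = 44.69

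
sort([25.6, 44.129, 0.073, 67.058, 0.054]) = [0.054, 0.073, 25.6, 44.129, 67.058]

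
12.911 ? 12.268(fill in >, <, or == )>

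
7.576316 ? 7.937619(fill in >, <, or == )<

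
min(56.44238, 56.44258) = 56.44238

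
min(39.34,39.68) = 39.34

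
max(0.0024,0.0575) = 0.0575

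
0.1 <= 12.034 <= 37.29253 True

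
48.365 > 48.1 True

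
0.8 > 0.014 True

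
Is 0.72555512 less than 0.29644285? No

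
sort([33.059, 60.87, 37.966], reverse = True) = [60.87, 37.966, 33.059]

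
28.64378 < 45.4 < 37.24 False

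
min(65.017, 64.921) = 64.921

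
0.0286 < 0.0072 False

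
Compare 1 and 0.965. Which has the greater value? 1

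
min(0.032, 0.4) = 0.032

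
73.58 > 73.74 False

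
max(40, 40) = 40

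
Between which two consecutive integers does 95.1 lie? 95 and 96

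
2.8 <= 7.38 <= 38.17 True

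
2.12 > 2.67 False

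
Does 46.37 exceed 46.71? No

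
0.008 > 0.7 False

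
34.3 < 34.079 False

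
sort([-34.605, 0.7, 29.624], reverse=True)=[29.624, 0.7, -34.605]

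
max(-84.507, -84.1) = -84.1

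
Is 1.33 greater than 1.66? No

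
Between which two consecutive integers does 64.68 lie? 64 and 65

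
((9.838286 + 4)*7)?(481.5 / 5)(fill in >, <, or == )>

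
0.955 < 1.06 True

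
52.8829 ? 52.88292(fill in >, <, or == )<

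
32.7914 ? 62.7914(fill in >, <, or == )<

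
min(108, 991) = 108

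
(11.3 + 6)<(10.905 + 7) True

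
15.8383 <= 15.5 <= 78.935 False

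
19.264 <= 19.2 False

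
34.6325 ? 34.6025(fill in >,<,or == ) >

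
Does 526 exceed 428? Yes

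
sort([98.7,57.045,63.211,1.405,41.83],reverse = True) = [98.7,63.211,57.045,41.83,1.405]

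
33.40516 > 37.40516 False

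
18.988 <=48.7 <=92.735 True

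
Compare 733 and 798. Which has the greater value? 798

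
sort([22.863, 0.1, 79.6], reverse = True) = [79.6, 22.863, 0.1]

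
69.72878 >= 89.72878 False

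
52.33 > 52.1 True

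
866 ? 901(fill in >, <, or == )<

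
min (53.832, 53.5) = 53.5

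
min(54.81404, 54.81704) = 54.81404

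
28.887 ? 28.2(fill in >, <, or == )>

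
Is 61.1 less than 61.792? Yes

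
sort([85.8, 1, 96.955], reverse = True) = [96.955, 85.8, 1]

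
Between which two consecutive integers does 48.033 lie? 48 and 49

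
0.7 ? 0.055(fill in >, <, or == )>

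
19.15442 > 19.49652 False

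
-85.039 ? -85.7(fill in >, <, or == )>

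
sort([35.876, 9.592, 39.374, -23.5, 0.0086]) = [-23.5, 0.0086, 9.592, 35.876, 39.374]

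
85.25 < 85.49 True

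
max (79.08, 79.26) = 79.26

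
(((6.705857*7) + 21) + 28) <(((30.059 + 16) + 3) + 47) True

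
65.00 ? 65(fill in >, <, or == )==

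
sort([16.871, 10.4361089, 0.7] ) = [0.7, 10.4361089, 16.871]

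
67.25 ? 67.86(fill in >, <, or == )<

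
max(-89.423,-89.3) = -89.3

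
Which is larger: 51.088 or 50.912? 51.088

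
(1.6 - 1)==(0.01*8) False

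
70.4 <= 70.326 False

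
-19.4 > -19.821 True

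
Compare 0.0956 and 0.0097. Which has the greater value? 0.0956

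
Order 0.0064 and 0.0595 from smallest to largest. 0.0064, 0.0595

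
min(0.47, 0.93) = 0.47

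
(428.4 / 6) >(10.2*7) False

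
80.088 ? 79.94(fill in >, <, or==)>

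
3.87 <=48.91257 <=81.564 True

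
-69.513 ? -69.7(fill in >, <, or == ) >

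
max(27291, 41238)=41238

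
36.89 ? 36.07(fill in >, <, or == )>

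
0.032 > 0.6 False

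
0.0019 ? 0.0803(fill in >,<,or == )<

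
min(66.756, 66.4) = 66.4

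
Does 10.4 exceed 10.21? Yes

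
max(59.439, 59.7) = 59.7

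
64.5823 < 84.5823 True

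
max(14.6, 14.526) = 14.6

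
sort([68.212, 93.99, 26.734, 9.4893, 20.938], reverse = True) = [93.99, 68.212, 26.734, 20.938, 9.4893]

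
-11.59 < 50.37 True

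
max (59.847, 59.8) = 59.847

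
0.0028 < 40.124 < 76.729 True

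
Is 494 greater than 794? No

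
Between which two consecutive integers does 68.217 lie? 68 and 69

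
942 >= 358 True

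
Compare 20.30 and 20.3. They are equal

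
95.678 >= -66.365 True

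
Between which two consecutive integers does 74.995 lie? 74 and 75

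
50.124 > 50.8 False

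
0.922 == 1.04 False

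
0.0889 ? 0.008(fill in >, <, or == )>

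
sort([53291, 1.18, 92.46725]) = [1.18, 92.46725, 53291]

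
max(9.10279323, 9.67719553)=9.67719553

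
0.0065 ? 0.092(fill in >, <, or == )<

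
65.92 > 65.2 True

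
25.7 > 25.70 False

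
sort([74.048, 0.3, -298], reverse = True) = [74.048, 0.3, -298]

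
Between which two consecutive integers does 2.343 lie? 2 and 3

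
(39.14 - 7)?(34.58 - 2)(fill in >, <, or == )<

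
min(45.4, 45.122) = 45.122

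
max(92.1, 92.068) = 92.1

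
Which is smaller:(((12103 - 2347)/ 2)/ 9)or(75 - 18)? (75 - 18)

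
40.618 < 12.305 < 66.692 False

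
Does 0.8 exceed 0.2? Yes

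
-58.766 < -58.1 True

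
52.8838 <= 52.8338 False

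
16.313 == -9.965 False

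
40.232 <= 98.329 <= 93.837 False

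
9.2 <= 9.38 True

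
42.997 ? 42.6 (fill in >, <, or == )>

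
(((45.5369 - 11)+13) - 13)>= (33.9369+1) False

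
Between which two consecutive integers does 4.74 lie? 4 and 5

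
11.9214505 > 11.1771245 True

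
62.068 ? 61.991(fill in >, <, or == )>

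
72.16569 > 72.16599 False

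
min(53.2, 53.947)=53.2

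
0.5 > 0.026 True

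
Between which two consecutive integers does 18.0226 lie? 18 and 19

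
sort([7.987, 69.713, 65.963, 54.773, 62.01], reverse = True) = [69.713, 65.963, 62.01, 54.773, 7.987]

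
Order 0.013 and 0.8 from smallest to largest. 0.013, 0.8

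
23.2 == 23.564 False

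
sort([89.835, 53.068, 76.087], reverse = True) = [89.835, 76.087, 53.068]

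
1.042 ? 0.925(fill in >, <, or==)>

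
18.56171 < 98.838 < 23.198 False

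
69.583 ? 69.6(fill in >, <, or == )<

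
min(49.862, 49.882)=49.862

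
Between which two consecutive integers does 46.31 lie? 46 and 47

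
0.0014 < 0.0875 True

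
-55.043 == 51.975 False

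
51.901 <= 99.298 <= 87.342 False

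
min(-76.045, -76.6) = -76.6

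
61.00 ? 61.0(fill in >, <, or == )==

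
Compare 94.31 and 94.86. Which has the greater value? 94.86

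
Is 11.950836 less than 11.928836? No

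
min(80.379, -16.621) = -16.621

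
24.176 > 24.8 False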